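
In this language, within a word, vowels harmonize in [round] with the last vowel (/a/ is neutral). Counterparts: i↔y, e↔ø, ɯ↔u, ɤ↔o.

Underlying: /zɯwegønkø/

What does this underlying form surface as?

/ɯ/ harmonizes with /ø/ ([+round]) → [u]
/e/ harmonizes with /ø/ ([+round]) → [ø]

[zuwøgønkø]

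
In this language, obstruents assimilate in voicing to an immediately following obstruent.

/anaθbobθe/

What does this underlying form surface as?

/θ/ before /b/ (voiced) → [ð]
/b/ before /θ/ (voiceless) → [p]

[anaðbopθe]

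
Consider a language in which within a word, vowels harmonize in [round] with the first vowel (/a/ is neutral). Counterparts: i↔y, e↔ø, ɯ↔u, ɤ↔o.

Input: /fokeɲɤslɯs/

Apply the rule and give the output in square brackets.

/e/ harmonizes with /o/ ([+round]) → [ø]
/ɤ/ harmonizes with /o/ ([+round]) → [o]
/ɯ/ harmonizes with /o/ ([+round]) → [u]

[fokøɲoslus]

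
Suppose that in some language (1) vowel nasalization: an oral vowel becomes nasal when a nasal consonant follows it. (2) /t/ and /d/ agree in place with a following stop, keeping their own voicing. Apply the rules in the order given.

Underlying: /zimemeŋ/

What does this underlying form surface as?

Rule 1: /i/ before nasal /m/ → [ĩ]
Rule 1: /e/ before nasal /m/ → [ẽ]
Rule 1: /e/ before nasal /ŋ/ → [ẽ]
After rule 1: zĩmẽmẽŋ
Rule 2: no segment meets the rule's conditions; no change.

[zĩmẽmẽŋ]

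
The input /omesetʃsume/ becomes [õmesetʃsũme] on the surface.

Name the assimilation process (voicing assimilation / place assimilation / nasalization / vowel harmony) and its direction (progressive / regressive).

nasalization, regressive

/o/→[õ] /u/→[ũ].
Each target copies a feature from the following segment, so the direction is regressive.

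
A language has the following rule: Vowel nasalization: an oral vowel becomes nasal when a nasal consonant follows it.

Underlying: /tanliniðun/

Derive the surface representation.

/a/ before nasal /n/ → [ã]
/i/ before nasal /n/ → [ĩ]
/u/ before nasal /n/ → [ũ]

[tãnlĩniðũn]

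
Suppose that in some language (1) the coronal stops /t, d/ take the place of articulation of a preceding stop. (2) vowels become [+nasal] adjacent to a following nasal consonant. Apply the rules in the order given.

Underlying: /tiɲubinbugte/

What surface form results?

Rule 1: /t/ after /g/ (velar) → [k]
After rule 1: tiɲubinbugke
Rule 2: /i/ before nasal /ɲ/ → [ĩ]
Rule 2: /i/ before nasal /n/ → [ĩ]

[tĩɲubĩnbugke]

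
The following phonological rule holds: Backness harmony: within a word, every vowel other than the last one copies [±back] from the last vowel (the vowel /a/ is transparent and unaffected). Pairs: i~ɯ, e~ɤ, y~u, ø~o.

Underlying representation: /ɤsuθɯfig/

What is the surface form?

/ɤ/ harmonizes with /i/ ([-back]) → [e]
/u/ harmonizes with /i/ ([-back]) → [y]
/ɯ/ harmonizes with /i/ ([-back]) → [i]

[esyθifig]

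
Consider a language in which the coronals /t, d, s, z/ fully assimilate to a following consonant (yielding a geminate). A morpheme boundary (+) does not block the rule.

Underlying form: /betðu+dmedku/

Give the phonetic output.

/t/ before /ð/ → [ð] (total assimilation)
/d/ before /m/ → [m] (total assimilation)
/d/ before /k/ → [k] (total assimilation)

[beððu+mmekku]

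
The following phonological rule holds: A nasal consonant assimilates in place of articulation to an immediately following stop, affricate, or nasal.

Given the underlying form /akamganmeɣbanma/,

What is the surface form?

/m/ before /g/ (velar) → [ŋ]
/n/ before /m/ (labial) → [m]
/n/ before /m/ (labial) → [m]

[akaŋgammeɣbamma]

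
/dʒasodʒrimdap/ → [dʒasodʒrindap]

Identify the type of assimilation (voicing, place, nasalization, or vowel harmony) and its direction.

/m/→[n].
Each target copies a feature from the following segment, so the direction is regressive.

place assimilation, regressive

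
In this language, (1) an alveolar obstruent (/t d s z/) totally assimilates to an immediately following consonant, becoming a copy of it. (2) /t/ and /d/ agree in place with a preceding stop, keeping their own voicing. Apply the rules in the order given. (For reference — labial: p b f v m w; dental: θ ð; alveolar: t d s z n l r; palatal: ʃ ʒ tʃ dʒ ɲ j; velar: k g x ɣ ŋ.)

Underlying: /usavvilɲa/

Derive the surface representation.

[usavvilɲa]

Rule 1: no segment meets the rule's conditions; no change.
After rule 1: usavvilɲa
Rule 2: no segment meets the rule's conditions; no change.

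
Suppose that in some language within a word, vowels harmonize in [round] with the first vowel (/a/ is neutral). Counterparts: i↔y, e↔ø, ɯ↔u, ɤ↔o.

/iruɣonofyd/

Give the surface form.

[irɯɣɤnɤfid]

/u/ harmonizes with /i/ ([-round]) → [ɯ]
/o/ harmonizes with /i/ ([-round]) → [ɤ]
/o/ harmonizes with /i/ ([-round]) → [ɤ]
/y/ harmonizes with /i/ ([-round]) → [i]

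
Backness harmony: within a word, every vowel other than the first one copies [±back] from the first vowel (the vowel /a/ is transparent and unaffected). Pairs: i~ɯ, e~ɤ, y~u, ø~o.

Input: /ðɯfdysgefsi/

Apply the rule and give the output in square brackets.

/y/ harmonizes with /ɯ/ ([+back]) → [u]
/e/ harmonizes with /ɯ/ ([+back]) → [ɤ]
/i/ harmonizes with /ɯ/ ([+back]) → [ɯ]

[ðɯfdusgɤfsɯ]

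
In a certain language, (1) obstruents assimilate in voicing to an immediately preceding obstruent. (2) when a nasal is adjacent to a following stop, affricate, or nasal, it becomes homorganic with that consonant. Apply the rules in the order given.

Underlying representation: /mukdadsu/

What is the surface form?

[muktadzu]

Rule 1: /d/ after /k/ (voiceless) → [t]
Rule 1: /s/ after /d/ (voiced) → [z]
After rule 1: muktadzu
Rule 2: no segment meets the rule's conditions; no change.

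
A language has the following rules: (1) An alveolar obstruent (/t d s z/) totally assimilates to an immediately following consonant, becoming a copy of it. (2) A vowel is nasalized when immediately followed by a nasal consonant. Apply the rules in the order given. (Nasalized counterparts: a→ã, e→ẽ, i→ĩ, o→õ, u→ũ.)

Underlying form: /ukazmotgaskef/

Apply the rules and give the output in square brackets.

Rule 1: /z/ before /m/ → [m] (total assimilation)
Rule 1: /t/ before /g/ → [g] (total assimilation)
Rule 1: /s/ before /k/ → [k] (total assimilation)
After rule 1: ukammoggakkef
Rule 2: /a/ before nasal /m/ → [ã]

[ukãmmoggakkef]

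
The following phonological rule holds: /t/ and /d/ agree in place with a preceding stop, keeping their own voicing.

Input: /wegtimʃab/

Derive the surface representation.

[wegkimʃab]

/t/ after /g/ (velar) → [k]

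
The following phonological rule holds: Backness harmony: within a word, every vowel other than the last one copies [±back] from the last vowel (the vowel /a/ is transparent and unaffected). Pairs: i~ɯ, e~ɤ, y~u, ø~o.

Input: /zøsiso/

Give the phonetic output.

/ø/ harmonizes with /o/ ([+back]) → [o]
/i/ harmonizes with /o/ ([+back]) → [ɯ]

[zosɯso]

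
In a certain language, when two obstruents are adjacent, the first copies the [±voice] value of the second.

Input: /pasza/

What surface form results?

[pazza]

/s/ before /z/ (voiced) → [z]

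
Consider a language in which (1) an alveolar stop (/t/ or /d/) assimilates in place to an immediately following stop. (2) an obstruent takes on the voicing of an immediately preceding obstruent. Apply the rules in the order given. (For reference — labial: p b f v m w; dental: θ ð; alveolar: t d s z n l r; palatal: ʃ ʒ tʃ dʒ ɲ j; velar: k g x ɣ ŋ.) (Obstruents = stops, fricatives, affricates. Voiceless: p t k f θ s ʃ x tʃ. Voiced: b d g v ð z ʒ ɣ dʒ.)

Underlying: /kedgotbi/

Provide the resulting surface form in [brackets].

Rule 1: /d/ before /g/ (velar) → [g]
Rule 1: /t/ before /b/ (labial) → [p]
After rule 1: keggopbi
Rule 2: /b/ after /p/ (voiceless) → [p]

[keggoppi]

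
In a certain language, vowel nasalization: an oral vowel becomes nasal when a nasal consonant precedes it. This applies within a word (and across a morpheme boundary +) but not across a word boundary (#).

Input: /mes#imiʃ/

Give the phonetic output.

/e/ after nasal /m/ → [ẽ]
/i/ after nasal /m/ → [ĩ]

[mẽs#imĩʃ]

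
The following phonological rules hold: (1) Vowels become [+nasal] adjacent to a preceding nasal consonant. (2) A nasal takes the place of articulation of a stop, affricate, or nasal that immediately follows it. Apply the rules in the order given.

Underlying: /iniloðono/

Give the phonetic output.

Rule 1: /i/ after nasal /n/ → [ĩ]
Rule 1: /o/ after nasal /n/ → [õ]
After rule 1: inĩloðonõ
Rule 2: no segment meets the rule's conditions; no change.

[inĩloðonõ]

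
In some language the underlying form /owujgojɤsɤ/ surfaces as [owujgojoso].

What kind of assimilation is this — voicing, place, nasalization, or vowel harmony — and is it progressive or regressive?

vowel harmony, progressive

/ɤ/→[o] /ɤ/→[o].
Vowels agree with the first vowel, so the harmony is progressive.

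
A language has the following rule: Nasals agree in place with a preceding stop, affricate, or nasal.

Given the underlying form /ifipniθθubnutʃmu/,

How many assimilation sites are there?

/n/ after /p/ (labial) → [m]
/n/ after /b/ (labial) → [m]
/m/ after /tʃ/ (palatal) → [ɲ]
3 segments change.

3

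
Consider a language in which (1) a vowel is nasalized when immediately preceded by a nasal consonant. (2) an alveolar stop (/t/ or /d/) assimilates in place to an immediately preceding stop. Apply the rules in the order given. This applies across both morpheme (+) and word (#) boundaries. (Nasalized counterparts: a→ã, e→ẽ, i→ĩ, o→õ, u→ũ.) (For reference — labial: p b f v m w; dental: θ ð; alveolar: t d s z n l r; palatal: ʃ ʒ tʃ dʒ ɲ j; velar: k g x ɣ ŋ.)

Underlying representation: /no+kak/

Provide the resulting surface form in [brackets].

[nõ+kak]

Rule 1: /o/ after nasal /n/ → [õ]
After rule 1: nõ+kak
Rule 2: no segment meets the rule's conditions; no change.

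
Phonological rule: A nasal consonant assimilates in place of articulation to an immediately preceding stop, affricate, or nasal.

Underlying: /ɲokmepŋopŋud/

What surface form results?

/m/ after /k/ (velar) → [ŋ]
/ŋ/ after /p/ (labial) → [m]
/ŋ/ after /p/ (labial) → [m]

[ɲokŋepmopmud]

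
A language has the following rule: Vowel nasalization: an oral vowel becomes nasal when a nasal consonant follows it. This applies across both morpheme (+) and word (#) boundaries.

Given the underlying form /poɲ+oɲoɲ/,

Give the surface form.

/o/ before nasal /ɲ/ → [õ]
/o/ before nasal /ɲ/ → [õ]
/o/ before nasal /ɲ/ → [õ]

[põɲ+õɲõɲ]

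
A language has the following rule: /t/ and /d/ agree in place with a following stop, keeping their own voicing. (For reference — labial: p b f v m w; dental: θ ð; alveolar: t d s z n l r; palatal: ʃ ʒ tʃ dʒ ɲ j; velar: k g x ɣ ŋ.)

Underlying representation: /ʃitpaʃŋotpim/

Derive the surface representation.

[ʃippaʃŋoppim]

/t/ before /p/ (labial) → [p]
/t/ before /p/ (labial) → [p]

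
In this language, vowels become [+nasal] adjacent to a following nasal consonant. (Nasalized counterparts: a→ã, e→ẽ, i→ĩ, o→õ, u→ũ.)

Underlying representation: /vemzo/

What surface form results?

/e/ before nasal /m/ → [ẽ]

[vẽmzo]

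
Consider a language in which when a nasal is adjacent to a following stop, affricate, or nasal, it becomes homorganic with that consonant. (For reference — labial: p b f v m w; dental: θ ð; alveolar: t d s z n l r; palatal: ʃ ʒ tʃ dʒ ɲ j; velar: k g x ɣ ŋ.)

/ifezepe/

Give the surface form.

[ifezepe]

no segment meets the rule's conditions; no change.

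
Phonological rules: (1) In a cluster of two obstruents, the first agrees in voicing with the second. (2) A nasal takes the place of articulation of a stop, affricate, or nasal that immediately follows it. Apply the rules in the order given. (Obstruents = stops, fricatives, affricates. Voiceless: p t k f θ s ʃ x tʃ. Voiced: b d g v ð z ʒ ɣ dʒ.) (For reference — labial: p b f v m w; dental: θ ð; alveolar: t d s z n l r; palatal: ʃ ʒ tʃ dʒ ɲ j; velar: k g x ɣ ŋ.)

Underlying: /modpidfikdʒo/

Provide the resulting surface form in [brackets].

Rule 1: /d/ before /p/ (voiceless) → [t]
Rule 1: /d/ before /f/ (voiceless) → [t]
Rule 1: /k/ before /dʒ/ (voiced) → [g]
After rule 1: motpitfigdʒo
Rule 2: no segment meets the rule's conditions; no change.

[motpitfigdʒo]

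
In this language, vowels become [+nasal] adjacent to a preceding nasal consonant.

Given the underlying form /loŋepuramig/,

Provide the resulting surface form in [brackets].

/e/ after nasal /ŋ/ → [ẽ]
/i/ after nasal /m/ → [ĩ]

[loŋẽpuramĩg]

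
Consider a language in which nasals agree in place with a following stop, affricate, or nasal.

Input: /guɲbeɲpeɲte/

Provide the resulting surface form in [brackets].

[gumbempente]

/ɲ/ before /b/ (labial) → [m]
/ɲ/ before /p/ (labial) → [m]
/ɲ/ before /t/ (alveolar) → [n]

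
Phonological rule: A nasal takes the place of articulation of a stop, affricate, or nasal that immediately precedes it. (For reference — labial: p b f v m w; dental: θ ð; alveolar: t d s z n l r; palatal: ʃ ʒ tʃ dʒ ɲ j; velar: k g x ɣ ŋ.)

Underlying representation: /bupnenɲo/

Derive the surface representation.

[bupmenno]

/n/ after /p/ (labial) → [m]
/ɲ/ after /n/ (alveolar) → [n]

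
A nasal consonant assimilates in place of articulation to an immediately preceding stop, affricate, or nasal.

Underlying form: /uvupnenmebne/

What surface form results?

[uvupmennebme]

/n/ after /p/ (labial) → [m]
/m/ after /n/ (alveolar) → [n]
/n/ after /b/ (labial) → [m]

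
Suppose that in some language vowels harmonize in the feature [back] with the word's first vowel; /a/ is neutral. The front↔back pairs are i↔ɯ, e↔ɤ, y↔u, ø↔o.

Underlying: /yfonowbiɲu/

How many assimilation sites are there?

/o/ harmonizes with /y/ ([-back]) → [ø]
/o/ harmonizes with /y/ ([-back]) → [ø]
/u/ harmonizes with /y/ ([-back]) → [y]
3 segments change.

3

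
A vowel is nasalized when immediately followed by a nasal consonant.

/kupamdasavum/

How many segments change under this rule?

2

/a/ before nasal /m/ → [ã]
/u/ before nasal /m/ → [ũ]
2 segments change.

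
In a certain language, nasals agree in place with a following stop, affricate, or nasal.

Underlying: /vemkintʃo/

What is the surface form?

[veŋkiɲtʃo]

/m/ before /k/ (velar) → [ŋ]
/n/ before /tʃ/ (palatal) → [ɲ]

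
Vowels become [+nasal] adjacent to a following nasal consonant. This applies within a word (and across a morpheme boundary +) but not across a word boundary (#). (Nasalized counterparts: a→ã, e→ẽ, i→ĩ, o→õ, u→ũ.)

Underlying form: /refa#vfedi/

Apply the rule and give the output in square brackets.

no segment meets the rule's conditions; no change.

[refa#vfedi]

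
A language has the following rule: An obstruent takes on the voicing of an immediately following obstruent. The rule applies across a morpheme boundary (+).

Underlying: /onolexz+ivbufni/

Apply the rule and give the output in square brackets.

/x/ before /z/ (voiced) → [ɣ]

[onoleɣz+ivbufni]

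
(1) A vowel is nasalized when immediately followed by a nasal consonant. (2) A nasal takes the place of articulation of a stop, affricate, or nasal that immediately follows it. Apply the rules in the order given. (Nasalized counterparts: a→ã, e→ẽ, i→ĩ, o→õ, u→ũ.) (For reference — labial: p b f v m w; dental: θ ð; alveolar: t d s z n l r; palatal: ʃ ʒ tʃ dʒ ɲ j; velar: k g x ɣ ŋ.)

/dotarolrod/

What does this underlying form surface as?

[dotarolrod]

Rule 1: no segment meets the rule's conditions; no change.
After rule 1: dotarolrod
Rule 2: no segment meets the rule's conditions; no change.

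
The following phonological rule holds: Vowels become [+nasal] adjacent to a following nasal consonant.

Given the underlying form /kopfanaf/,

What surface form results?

/a/ before nasal /n/ → [ã]

[kopfãnaf]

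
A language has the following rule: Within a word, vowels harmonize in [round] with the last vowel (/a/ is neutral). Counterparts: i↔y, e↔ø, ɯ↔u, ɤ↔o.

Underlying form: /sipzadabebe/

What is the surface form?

[sipzadabebe]

no segment meets the rule's conditions; no change.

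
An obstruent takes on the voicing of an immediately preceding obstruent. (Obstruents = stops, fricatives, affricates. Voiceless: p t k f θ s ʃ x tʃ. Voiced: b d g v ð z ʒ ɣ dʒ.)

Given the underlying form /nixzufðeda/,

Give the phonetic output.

/z/ after /x/ (voiceless) → [s]
/ð/ after /f/ (voiceless) → [θ]

[nixsufθeda]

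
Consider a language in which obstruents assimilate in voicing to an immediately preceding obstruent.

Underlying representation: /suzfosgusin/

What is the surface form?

[suzvoskusin]

/f/ after /z/ (voiced) → [v]
/g/ after /s/ (voiceless) → [k]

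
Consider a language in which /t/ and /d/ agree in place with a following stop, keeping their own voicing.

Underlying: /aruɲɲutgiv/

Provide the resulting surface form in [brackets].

[aruɲɲukgiv]

/t/ before /g/ (velar) → [k]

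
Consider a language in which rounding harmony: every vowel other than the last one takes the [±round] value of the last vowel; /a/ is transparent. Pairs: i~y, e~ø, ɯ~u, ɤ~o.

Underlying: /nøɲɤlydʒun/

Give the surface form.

/ɤ/ harmonizes with /u/ ([+round]) → [o]

[nøɲolydʒun]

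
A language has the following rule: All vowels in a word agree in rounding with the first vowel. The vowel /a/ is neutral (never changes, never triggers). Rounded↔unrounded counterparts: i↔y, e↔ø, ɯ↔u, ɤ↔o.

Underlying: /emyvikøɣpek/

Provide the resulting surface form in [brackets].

/y/ harmonizes with /e/ ([-round]) → [i]
/ø/ harmonizes with /e/ ([-round]) → [e]

[emivikeɣpek]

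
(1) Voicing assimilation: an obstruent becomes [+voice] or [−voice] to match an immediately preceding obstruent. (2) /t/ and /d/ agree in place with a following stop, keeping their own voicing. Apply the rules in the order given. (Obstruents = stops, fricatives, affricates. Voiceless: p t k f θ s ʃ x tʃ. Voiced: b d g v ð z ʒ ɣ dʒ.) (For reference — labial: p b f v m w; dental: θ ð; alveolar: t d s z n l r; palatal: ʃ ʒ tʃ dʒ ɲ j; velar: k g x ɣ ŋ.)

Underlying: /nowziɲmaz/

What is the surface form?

[nowziɲmaz]

Rule 1: no segment meets the rule's conditions; no change.
After rule 1: nowziɲmaz
Rule 2: no segment meets the rule's conditions; no change.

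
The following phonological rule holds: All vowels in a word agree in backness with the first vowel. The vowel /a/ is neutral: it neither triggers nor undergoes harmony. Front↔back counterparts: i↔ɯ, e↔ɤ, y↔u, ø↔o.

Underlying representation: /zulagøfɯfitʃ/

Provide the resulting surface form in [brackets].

/ø/ harmonizes with /u/ ([+back]) → [o]
/i/ harmonizes with /u/ ([+back]) → [ɯ]

[zulagofɯfɯtʃ]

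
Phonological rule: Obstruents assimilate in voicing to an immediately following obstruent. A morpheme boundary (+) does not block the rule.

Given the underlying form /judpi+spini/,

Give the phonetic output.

/d/ before /p/ (voiceless) → [t]

[jutpi+spini]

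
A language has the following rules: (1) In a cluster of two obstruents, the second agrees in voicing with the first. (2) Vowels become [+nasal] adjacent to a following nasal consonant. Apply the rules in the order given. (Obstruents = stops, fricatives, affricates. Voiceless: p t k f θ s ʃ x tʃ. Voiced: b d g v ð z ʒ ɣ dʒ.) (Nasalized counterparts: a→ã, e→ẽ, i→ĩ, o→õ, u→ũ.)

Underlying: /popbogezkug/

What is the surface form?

[poppogezgug]

Rule 1: /b/ after /p/ (voiceless) → [p]
Rule 1: /k/ after /z/ (voiced) → [g]
After rule 1: poppogezgug
Rule 2: no segment meets the rule's conditions; no change.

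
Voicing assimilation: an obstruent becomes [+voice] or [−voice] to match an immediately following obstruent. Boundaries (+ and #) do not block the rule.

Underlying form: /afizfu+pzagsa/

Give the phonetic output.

/z/ before /f/ (voiceless) → [s]
/p/ before /z/ (voiced) → [b]
/g/ before /s/ (voiceless) → [k]

[afisfu+bzaksa]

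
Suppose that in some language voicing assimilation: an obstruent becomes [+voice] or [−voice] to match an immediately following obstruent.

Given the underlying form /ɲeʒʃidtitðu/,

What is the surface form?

/ʒ/ before /ʃ/ (voiceless) → [ʃ]
/d/ before /t/ (voiceless) → [t]
/t/ before /ð/ (voiced) → [d]

[ɲeʃʃittidðu]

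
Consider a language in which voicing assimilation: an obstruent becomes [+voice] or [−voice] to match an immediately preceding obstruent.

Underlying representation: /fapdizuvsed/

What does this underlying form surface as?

[faptizuvzed]

/d/ after /p/ (voiceless) → [t]
/s/ after /v/ (voiced) → [z]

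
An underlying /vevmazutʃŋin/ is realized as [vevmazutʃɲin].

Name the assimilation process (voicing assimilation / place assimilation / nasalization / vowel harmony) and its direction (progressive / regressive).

/ŋ/→[ɲ].
Each target copies a feature from the preceding segment, so the direction is progressive.

place assimilation, progressive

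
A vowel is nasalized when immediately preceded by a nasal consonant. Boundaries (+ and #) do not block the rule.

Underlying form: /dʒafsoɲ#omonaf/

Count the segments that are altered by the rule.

/o/ after nasal /ɲ/ → [õ]
/o/ after nasal /m/ → [õ]
/a/ after nasal /n/ → [ã]
3 segments change.

3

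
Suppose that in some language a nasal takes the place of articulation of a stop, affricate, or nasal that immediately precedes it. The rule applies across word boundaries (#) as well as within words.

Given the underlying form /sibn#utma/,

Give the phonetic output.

[sibm#utna]

/n/ after /b/ (labial) → [m]
/m/ after /t/ (alveolar) → [n]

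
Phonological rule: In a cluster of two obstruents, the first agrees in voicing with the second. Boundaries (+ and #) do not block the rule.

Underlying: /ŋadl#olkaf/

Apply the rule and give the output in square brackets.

no segment meets the rule's conditions; no change.

[ŋadl#olkaf]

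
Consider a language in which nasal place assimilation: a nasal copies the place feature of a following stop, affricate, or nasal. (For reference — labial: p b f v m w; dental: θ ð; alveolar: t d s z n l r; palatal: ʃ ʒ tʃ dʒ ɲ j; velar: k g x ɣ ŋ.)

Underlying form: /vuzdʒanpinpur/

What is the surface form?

[vuzdʒampimpur]

/n/ before /p/ (labial) → [m]
/n/ before /p/ (labial) → [m]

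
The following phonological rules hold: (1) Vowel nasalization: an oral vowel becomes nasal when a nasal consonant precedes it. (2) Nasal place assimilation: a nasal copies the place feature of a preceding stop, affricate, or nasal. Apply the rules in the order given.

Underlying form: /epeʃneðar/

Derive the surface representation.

[epeʃnẽðar]

Rule 1: /e/ after nasal /n/ → [ẽ]
After rule 1: epeʃnẽðar
Rule 2: no segment meets the rule's conditions; no change.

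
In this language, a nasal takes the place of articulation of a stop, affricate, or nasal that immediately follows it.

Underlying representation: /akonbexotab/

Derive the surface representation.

/n/ before /b/ (labial) → [m]

[akombexotab]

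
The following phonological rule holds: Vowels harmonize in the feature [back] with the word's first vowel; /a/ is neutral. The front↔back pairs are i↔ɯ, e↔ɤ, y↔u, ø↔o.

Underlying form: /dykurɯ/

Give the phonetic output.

/u/ harmonizes with /y/ ([-back]) → [y]
/ɯ/ harmonizes with /y/ ([-back]) → [i]

[dykyri]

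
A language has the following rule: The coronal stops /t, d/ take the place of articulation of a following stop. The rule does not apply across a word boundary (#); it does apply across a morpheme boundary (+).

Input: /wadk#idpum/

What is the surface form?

/d/ before /k/ (velar) → [g]
/d/ before /p/ (labial) → [b]

[wagk#ibpum]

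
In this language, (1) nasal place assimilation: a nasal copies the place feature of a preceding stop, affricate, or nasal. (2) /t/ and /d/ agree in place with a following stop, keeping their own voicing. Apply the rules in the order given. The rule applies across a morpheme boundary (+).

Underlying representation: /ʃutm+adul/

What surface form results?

Rule 1: /m/ after /t/ (alveolar) → [n]
After rule 1: ʃutn+adul
Rule 2: no segment meets the rule's conditions; no change.

[ʃutn+adul]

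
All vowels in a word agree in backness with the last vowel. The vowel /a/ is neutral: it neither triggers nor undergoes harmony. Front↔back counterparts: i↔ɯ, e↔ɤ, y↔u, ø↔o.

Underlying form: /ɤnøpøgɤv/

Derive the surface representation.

/ø/ harmonizes with /ɤ/ ([+back]) → [o]
/ø/ harmonizes with /ɤ/ ([+back]) → [o]

[ɤnopogɤv]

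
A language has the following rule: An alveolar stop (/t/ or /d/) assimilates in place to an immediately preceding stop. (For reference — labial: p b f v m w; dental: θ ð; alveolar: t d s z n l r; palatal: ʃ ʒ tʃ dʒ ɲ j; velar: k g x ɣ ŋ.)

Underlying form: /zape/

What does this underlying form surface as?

[zape]

no segment meets the rule's conditions; no change.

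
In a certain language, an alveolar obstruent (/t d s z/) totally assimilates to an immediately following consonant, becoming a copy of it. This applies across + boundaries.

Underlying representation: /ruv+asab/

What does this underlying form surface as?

[ruv+asab]

no segment meets the rule's conditions; no change.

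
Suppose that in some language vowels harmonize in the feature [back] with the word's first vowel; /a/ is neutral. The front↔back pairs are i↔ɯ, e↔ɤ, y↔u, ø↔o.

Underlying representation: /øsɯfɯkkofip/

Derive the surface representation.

[øsifikkøfip]

/ɯ/ harmonizes with /ø/ ([-back]) → [i]
/ɯ/ harmonizes with /ø/ ([-back]) → [i]
/o/ harmonizes with /ø/ ([-back]) → [ø]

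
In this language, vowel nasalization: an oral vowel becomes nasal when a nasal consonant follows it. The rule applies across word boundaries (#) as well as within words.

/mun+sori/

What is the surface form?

[mũn+sori]

/u/ before nasal /n/ → [ũ]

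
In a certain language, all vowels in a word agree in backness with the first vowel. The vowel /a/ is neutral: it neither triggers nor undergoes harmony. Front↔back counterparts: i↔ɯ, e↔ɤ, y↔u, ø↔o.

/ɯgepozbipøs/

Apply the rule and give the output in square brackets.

/e/ harmonizes with /ɯ/ ([+back]) → [ɤ]
/i/ harmonizes with /ɯ/ ([+back]) → [ɯ]
/ø/ harmonizes with /ɯ/ ([+back]) → [o]

[ɯgɤpozbɯpos]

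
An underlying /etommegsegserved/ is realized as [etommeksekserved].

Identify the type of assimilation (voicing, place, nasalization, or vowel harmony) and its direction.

/g/→[k] /g/→[k].
Each target copies a feature from the following segment, so the direction is regressive.

voicing assimilation, regressive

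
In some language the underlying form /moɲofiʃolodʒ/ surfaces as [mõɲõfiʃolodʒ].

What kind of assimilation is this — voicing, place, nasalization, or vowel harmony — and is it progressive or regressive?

nasalization, progressive

/o/→[õ] /o/→[õ].
Each target copies a feature from the preceding segment, so the direction is progressive.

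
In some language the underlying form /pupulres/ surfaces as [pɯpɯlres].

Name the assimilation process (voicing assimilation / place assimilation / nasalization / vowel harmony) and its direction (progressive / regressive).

/u/→[ɯ] /u/→[ɯ].
Vowels agree with the last vowel, so the harmony is regressive.

vowel harmony, regressive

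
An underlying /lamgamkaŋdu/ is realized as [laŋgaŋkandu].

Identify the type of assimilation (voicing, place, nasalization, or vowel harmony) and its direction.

/m/→[ŋ] /m/→[ŋ] /ŋ/→[n].
Each target copies a feature from the following segment, so the direction is regressive.

place assimilation, regressive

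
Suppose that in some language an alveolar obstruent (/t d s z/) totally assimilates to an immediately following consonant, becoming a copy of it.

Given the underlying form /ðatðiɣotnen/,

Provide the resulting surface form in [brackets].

[ðaððiɣonnen]

/t/ before /ð/ → [ð] (total assimilation)
/t/ before /n/ → [n] (total assimilation)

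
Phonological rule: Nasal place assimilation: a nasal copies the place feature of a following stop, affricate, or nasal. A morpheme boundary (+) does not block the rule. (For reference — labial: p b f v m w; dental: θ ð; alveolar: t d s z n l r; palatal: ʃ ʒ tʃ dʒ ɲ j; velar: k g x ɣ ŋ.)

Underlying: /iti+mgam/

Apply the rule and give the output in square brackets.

/m/ before /g/ (velar) → [ŋ]

[iti+ŋgam]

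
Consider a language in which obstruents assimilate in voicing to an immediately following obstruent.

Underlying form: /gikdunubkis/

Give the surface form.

[gigdunupkis]

/k/ before /d/ (voiced) → [g]
/b/ before /k/ (voiceless) → [p]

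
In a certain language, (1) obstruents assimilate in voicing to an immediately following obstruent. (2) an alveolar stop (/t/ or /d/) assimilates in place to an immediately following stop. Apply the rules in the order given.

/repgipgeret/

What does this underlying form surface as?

[rebgibgeret]

Rule 1: /p/ before /g/ (voiced) → [b]
Rule 1: /p/ before /g/ (voiced) → [b]
After rule 1: rebgibgeret
Rule 2: no segment meets the rule's conditions; no change.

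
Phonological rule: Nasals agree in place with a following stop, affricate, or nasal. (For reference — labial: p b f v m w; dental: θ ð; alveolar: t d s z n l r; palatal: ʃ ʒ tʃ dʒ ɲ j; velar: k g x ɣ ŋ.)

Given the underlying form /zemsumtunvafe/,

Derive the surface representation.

[zemsuntunvafe]

/m/ before /t/ (alveolar) → [n]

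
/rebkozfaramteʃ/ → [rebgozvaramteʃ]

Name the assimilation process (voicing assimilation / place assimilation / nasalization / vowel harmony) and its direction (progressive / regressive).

voicing assimilation, progressive

/k/→[g] /f/→[v].
Each target copies a feature from the preceding segment, so the direction is progressive.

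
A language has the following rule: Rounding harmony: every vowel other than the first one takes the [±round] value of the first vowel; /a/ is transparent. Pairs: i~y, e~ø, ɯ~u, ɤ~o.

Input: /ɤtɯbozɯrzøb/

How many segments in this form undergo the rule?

2

/o/ harmonizes with /ɤ/ ([-round]) → [ɤ]
/ø/ harmonizes with /ɤ/ ([-round]) → [e]
2 segments change.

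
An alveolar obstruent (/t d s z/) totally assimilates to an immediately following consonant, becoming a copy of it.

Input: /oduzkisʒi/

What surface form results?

/z/ before /k/ → [k] (total assimilation)
/s/ before /ʒ/ → [ʒ] (total assimilation)

[odukkiʒʒi]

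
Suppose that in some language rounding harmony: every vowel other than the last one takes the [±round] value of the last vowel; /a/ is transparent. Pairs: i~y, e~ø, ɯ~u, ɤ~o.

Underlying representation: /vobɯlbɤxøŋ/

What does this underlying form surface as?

[vobulboxøŋ]

/ɯ/ harmonizes with /ø/ ([+round]) → [u]
/ɤ/ harmonizes with /ø/ ([+round]) → [o]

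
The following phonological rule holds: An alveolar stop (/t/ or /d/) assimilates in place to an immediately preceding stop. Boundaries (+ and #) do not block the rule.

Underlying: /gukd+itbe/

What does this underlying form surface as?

[gukg+itbe]

/d/ after /k/ (velar) → [g]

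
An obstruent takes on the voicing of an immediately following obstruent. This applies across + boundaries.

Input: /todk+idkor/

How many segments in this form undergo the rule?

2

/d/ before /k/ (voiceless) → [t]
/d/ before /k/ (voiceless) → [t]
2 segments change.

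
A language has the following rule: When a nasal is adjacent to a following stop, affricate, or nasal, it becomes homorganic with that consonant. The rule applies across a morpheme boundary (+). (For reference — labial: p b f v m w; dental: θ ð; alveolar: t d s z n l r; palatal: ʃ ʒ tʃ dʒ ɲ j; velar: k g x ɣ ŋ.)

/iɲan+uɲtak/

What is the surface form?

/ɲ/ before /t/ (alveolar) → [n]

[iɲan+untak]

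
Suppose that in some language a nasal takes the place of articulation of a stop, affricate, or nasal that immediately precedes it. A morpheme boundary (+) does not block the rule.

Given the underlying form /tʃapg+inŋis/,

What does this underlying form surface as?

[tʃapg+innis]

/ŋ/ after /n/ (alveolar) → [n]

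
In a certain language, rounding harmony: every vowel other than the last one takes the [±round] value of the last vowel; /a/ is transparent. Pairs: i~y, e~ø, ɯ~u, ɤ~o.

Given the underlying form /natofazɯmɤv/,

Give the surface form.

/o/ harmonizes with /ɤ/ ([-round]) → [ɤ]

[natɤfazɯmɤv]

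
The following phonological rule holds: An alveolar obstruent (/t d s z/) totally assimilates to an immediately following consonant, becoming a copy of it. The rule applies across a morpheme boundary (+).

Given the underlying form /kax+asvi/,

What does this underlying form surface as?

[kax+avvi]

/s/ before /v/ → [v] (total assimilation)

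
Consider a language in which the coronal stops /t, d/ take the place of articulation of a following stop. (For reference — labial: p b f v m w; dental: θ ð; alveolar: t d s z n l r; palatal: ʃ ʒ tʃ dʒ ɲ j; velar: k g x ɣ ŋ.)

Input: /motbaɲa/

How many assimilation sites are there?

/t/ before /b/ (labial) → [p]
1 segment changes.

1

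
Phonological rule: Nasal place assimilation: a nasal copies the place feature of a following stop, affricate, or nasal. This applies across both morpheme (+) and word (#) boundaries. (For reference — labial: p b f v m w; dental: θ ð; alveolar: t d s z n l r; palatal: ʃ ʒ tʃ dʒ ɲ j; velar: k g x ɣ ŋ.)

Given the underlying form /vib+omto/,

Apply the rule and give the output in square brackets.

[vib+onto]

/m/ before /t/ (alveolar) → [n]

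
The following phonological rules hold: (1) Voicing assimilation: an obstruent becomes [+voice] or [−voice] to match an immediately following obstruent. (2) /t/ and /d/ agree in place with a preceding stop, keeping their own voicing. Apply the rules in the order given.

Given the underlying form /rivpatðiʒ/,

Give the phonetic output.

Rule 1: /v/ before /p/ (voiceless) → [f]
Rule 1: /t/ before /ð/ (voiced) → [d]
After rule 1: rifpadðiʒ
Rule 2: no segment meets the rule's conditions; no change.

[rifpadðiʒ]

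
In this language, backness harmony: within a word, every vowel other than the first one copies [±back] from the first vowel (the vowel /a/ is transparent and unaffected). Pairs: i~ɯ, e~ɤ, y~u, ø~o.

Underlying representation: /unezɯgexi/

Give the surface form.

/e/ harmonizes with /u/ ([+back]) → [ɤ]
/e/ harmonizes with /u/ ([+back]) → [ɤ]
/i/ harmonizes with /u/ ([+back]) → [ɯ]

[unɤzɯgɤxɯ]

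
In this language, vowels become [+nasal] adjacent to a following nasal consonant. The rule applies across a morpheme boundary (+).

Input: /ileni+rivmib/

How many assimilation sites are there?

1

/e/ before nasal /n/ → [ẽ]
1 segment changes.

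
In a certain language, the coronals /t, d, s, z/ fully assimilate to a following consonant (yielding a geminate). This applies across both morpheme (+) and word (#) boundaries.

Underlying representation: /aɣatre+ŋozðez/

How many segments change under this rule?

2

/t/ before /r/ → [r] (total assimilation)
/z/ before /ð/ → [ð] (total assimilation)
2 segments change.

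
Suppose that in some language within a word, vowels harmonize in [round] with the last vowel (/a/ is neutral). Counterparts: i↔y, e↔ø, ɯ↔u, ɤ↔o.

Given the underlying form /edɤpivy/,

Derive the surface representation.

/e/ harmonizes with /y/ ([+round]) → [ø]
/ɤ/ harmonizes with /y/ ([+round]) → [o]
/i/ harmonizes with /y/ ([+round]) → [y]

[ødopyvy]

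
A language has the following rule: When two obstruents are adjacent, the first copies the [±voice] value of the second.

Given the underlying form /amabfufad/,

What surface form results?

/b/ before /f/ (voiceless) → [p]

[amapfufad]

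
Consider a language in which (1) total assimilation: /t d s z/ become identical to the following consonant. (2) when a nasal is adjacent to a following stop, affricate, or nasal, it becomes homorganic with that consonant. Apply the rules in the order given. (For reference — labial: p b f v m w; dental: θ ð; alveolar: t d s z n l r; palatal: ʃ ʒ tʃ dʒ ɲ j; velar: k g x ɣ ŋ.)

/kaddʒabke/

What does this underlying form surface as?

Rule 1: /d/ before /dʒ/ → [dʒ] (total assimilation)
After rule 1: kadʒdʒabke
Rule 2: no segment meets the rule's conditions; no change.

[kadʒdʒabke]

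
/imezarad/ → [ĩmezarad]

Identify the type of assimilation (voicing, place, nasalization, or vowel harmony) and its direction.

/i/→[ĩ].
Each target copies a feature from the following segment, so the direction is regressive.

nasalization, regressive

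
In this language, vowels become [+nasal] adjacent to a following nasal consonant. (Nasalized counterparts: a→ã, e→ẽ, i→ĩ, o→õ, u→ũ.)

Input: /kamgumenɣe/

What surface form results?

[kãmgũmẽnɣe]

/a/ before nasal /m/ → [ã]
/u/ before nasal /m/ → [ũ]
/e/ before nasal /n/ → [ẽ]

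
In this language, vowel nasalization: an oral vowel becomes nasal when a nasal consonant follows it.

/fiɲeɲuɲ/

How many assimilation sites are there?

/i/ before nasal /ɲ/ → [ĩ]
/e/ before nasal /ɲ/ → [ẽ]
/u/ before nasal /ɲ/ → [ũ]
3 segments change.

3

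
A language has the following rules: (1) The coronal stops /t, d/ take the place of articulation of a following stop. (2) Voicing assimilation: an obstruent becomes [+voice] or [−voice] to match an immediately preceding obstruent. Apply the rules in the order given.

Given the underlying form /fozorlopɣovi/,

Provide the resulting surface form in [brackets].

[fozorlopxovi]

Rule 1: no segment meets the rule's conditions; no change.
After rule 1: fozorlopɣovi
Rule 2: /ɣ/ after /p/ (voiceless) → [x]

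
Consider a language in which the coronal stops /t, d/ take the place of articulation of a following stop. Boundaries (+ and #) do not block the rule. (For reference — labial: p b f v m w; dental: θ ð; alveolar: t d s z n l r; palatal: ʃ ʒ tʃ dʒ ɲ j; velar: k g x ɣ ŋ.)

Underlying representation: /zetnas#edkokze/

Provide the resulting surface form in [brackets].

/d/ before /k/ (velar) → [g]

[zetnas#egkokze]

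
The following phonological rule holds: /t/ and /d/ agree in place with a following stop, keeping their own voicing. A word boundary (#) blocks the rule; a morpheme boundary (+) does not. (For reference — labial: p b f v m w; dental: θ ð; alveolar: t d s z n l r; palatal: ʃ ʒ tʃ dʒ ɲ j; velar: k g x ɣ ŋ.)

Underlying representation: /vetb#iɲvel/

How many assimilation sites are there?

/t/ before /b/ (labial) → [p]
1 segment changes.

1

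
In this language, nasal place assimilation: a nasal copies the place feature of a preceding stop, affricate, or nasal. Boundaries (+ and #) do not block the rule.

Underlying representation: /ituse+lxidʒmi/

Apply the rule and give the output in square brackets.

/m/ after /dʒ/ (palatal) → [ɲ]

[ituse+lxidʒɲi]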